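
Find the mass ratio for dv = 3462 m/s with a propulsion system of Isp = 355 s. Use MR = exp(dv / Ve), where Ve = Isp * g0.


Ve = 355 * 9.81 = 3482.55 m/s
MR = exp(3462 / 3482.55) = 2.702

2.702


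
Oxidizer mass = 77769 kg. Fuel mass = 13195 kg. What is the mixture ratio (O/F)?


MR = 77769 / 13195 = 5.89

5.89


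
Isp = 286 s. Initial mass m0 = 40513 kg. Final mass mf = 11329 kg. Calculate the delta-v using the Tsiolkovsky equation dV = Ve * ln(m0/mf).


Ve = 286 * 9.81 = 2805.66 m/s
dV = 2805.66 * ln(40513/11329) = 3575 m/s

3575 m/s


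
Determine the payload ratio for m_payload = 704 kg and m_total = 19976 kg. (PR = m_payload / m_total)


PR = 704 / 19976 = 0.0352

0.0352


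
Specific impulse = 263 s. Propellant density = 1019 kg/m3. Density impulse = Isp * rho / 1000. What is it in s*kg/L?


rho*Isp = 263 * 1019 / 1000 = 268 s*kg/L

268 s*kg/L


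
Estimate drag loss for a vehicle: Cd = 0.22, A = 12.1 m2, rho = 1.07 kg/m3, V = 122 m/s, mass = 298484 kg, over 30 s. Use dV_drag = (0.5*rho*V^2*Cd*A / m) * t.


D = 0.5 * 1.07 * 122^2 * 0.22 * 12.1 = 21197.35 N
a = 21197.35 / 298484 = 0.071 m/s2
dV = 0.071 * 30 = 2.1 m/s

2.1 m/s


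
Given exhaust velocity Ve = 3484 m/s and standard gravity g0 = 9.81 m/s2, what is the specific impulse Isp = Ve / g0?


Isp = Ve / g0 = 3484 / 9.81 = 355.1 s

355.1 s


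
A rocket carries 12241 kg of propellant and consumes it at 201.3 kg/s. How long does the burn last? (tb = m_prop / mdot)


tb = 12241 / 201.3 = 60.8 s

60.8 s


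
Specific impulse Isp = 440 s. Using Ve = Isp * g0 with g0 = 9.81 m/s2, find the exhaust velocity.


Ve = Isp * g0 = 440 * 9.81 = 4316.4 m/s

4316.4 m/s


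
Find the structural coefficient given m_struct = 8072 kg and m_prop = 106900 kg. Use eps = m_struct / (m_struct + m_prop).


eps = 8072 / (8072 + 106900) = 0.0702

0.0702


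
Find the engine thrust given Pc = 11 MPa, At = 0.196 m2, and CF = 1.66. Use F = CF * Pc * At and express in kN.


F = 1.66 * 11e6 * 0.196 = 3.5790e+06 N = 3579.0 kN

3579.0 kN


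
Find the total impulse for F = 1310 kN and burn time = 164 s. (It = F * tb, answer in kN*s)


It = 1310 * 164 = 214840 kN*s

214840 kN*s


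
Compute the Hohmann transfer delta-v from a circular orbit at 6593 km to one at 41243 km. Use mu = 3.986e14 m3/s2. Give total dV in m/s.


V1 = sqrt(mu/r1) = 7775.48 m/s
dV1 = V1*(sqrt(2*r2/(r1+r2)) - 1) = 2434.85 m/s
V2 = sqrt(mu/r2) = 3108.81 m/s
dV2 = V2*(1 - sqrt(2*r1/(r1+r2))) = 1476.61 m/s
Total dV = 3911 m/s

3911 m/s


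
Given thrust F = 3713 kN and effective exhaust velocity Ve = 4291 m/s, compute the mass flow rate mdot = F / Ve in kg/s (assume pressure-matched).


mdot = F / Ve = 3713000 / 4291 = 865.3 kg/s

865.3 kg/s


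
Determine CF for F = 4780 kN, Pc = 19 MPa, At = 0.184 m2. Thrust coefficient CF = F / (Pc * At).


CF = 4780000 / (19e6 * 0.184) = 1.37

1.37


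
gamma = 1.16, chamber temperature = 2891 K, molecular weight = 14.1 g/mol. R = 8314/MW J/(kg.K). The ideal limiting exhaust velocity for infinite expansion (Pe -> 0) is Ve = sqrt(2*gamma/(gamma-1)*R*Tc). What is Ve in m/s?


R = 8314 / 14.1 = 589.65 J/(kg.K)
Ve = sqrt(2 * 1.16 / (1.16 - 1) * 589.65 * 2891) = 4972 m/s

4972 m/s


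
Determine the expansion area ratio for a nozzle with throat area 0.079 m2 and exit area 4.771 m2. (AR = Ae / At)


AR = 4.771 / 0.079 = 60.4

60.4


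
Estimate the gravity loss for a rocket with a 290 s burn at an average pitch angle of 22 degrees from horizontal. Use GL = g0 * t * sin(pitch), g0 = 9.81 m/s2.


GL = 9.81 * 290 * sin(22 deg) = 1066 m/s

1066 m/s


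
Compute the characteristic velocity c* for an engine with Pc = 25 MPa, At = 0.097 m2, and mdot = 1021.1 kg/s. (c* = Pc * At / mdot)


c* = 25e6 * 0.097 / 1021.1 = 2375 m/s

2375 m/s


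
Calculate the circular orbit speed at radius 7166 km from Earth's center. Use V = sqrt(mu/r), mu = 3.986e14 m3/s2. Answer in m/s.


V = sqrt(3.986e14 / 7166000) = 7458 m/s

7458 m/s


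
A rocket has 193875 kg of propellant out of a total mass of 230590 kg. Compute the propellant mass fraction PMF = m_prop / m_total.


PMF = 193875 / 230590 = 0.841

0.841


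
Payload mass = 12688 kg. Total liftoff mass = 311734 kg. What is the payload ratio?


PR = 12688 / 311734 = 0.0407

0.0407


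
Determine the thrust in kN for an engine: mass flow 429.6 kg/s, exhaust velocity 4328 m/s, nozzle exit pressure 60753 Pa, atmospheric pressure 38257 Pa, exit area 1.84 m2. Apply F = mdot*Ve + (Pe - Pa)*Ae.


F = 429.6 * 4328 + (60753 - 38257) * 1.84 = 1.9007e+06 N = 1900.7 kN

1900.7 kN


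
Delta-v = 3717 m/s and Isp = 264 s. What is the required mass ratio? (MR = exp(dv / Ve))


Ve = 264 * 9.81 = 2589.84 m/s
MR = exp(3717 / 2589.84) = 4.201

4.201


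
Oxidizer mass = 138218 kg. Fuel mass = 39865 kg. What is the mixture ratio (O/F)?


MR = 138218 / 39865 = 3.47

3.47


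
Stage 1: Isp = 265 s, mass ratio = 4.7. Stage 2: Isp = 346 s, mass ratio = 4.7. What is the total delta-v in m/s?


dV1 = 265 * 9.81 * ln(4.7) = 4023.1 m/s
dV2 = 346 * 9.81 * ln(4.7) = 5252.8 m/s
Total dV = 4023.1 + 5252.8 = 9275.9 m/s ~ 9276 m/s

9276 m/s


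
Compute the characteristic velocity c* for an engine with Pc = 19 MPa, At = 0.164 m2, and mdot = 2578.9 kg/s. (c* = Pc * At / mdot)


c* = 19e6 * 0.164 / 2578.9 = 1208 m/s

1208 m/s


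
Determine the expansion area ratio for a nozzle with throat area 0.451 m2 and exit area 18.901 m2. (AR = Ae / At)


AR = 18.901 / 0.451 = 41.9

41.9


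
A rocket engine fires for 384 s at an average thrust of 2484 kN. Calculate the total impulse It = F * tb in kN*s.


It = 2484 * 384 = 953856 kN*s

953856 kN*s


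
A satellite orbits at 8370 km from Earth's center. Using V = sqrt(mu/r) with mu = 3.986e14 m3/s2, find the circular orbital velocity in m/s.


V = sqrt(3.986e14 / 8370000) = 6901 m/s

6901 m/s


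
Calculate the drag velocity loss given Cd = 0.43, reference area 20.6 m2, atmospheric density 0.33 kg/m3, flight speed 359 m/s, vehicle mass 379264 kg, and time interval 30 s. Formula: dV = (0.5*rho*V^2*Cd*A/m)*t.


D = 0.5 * 0.33 * 359^2 * 0.43 * 20.6 = 188368.6 N
a = 188368.6 / 379264 = 0.4967 m/s2
dV = 0.4967 * 30 = 14.9 m/s

14.9 m/s


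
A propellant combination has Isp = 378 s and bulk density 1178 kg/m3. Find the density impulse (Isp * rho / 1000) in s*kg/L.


rho*Isp = 378 * 1178 / 1000 = 445 s*kg/L

445 s*kg/L


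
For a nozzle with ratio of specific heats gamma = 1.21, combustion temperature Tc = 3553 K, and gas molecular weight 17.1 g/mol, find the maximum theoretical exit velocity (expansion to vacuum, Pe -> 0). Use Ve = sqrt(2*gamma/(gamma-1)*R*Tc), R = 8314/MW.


R = 8314 / 17.1 = 486.2 J/(kg.K)
Ve = sqrt(2 * 1.21 / (1.21 - 1) * 486.2 * 3553) = 4462 m/s

4462 m/s


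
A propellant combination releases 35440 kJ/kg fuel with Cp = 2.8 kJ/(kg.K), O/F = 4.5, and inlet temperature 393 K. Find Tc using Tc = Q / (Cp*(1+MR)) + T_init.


Tc = 35440 / (2.8 * (1 + 4.5)) + 393 = 2694 K

2694 K


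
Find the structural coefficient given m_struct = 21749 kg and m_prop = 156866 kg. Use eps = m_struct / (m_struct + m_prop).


eps = 21749 / (21749 + 156866) = 0.1218

0.1218


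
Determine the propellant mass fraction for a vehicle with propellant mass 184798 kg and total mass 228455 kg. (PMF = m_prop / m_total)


PMF = 184798 / 228455 = 0.809

0.809


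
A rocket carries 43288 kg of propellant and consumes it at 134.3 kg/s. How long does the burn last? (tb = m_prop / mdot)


tb = 43288 / 134.3 = 322.3 s

322.3 s


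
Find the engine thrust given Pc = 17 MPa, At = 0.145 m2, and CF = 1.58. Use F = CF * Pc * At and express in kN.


F = 1.58 * 17e6 * 0.145 = 3.8947e+06 N = 3894.7 kN

3894.7 kN


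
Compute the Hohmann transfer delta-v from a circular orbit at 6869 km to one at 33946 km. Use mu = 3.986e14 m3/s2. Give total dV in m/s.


V1 = sqrt(mu/r1) = 7617.67 m/s
dV1 = V1*(sqrt(2*r2/(r1+r2)) - 1) = 2207.08 m/s
V2 = sqrt(mu/r2) = 3426.69 m/s
dV2 = V2*(1 - sqrt(2*r1/(r1+r2))) = 1438.64 m/s
Total dV = 3646 m/s

3646 m/s


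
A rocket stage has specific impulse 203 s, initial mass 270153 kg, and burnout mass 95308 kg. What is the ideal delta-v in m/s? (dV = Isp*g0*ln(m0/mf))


Ve = 203 * 9.81 = 1991.43 m/s
dV = 1991.43 * ln(270153/95308) = 2075 m/s

2075 m/s


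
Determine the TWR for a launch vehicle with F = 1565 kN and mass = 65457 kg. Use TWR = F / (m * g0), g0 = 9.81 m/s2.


TWR = 1565000 / (65457 * 9.81) = 2.44

2.44


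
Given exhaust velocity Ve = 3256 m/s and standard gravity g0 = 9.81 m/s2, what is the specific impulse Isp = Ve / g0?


Isp = Ve / g0 = 3256 / 9.81 = 331.9 s

331.9 s


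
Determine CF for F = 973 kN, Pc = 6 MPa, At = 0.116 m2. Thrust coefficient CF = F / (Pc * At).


CF = 973000 / (6e6 * 0.116) = 1.4

1.4


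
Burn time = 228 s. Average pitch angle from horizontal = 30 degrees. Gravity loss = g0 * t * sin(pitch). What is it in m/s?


GL = 9.81 * 228 * sin(30 deg) = 1118 m/s

1118 m/s


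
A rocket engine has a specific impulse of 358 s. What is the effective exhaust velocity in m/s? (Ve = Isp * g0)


Ve = Isp * g0 = 358 * 9.81 = 3512.0 m/s

3512.0 m/s


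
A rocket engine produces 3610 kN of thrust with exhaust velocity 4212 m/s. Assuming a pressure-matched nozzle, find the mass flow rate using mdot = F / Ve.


mdot = F / Ve = 3610000 / 4212 = 857.1 kg/s

857.1 kg/s


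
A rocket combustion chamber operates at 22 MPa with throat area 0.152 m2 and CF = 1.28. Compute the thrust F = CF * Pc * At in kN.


F = 1.28 * 22e6 * 0.152 = 4.2803e+06 N = 4280.3 kN

4280.3 kN


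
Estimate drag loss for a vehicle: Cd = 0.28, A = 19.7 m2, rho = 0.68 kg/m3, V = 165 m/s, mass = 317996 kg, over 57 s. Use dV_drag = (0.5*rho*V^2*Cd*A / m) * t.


D = 0.5 * 0.68 * 165^2 * 0.28 * 19.7 = 51058.85 N
a = 51058.85 / 317996 = 0.1606 m/s2
dV = 0.1606 * 57 = 9.2 m/s

9.2 m/s


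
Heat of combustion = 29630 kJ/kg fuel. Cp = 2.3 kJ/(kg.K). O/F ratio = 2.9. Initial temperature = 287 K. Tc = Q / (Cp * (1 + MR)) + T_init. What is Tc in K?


Tc = 29630 / (2.3 * (1 + 2.9)) + 287 = 3590 K

3590 K


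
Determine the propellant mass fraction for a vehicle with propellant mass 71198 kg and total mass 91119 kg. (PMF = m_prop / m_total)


PMF = 71198 / 91119 = 0.781

0.781


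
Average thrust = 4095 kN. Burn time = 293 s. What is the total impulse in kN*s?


It = 4095 * 293 = 1199835 kN*s

1199835 kN*s


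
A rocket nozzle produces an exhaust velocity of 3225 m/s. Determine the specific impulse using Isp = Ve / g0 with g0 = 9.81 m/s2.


Isp = Ve / g0 = 3225 / 9.81 = 328.7 s

328.7 s


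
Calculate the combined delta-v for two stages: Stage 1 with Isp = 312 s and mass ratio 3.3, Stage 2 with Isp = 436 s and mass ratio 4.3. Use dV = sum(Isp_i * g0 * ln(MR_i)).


dV1 = 312 * 9.81 * ln(3.3) = 3654.3 m/s
dV2 = 436 * 9.81 * ln(4.3) = 6238.7 m/s
Total dV = 3654.3 + 6238.7 = 9893.0 m/s ~ 9893 m/s

9893 m/s


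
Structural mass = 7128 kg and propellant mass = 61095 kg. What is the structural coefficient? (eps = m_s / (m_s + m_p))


eps = 7128 / (7128 + 61095) = 0.1045

0.1045


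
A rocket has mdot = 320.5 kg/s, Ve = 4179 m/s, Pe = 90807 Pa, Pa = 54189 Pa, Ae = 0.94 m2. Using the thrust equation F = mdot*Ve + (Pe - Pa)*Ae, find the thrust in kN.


F = 320.5 * 4179 + (90807 - 54189) * 0.94 = 1.3738e+06 N = 1373.8 kN

1373.8 kN


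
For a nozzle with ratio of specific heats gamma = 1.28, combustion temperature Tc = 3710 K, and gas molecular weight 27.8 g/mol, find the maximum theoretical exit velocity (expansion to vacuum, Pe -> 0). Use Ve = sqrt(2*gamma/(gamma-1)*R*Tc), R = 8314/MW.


R = 8314 / 27.8 = 299.06 J/(kg.K)
Ve = sqrt(2 * 1.28 / (1.28 - 1) * 299.06 * 3710) = 3185 m/s

3185 m/s


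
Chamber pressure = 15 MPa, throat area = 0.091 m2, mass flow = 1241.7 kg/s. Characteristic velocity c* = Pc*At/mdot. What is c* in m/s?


c* = 15e6 * 0.091 / 1241.7 = 1099 m/s

1099 m/s


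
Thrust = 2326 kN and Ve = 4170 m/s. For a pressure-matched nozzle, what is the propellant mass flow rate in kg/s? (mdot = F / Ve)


mdot = F / Ve = 2326000 / 4170 = 557.8 kg/s

557.8 kg/s


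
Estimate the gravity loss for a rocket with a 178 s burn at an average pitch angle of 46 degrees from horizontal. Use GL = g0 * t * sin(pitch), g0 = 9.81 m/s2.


GL = 9.81 * 178 * sin(46 deg) = 1256 m/s

1256 m/s


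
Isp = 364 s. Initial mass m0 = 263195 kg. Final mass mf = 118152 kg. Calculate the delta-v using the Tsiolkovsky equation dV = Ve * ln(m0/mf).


Ve = 364 * 9.81 = 3570.84 m/s
dV = 3570.84 * ln(263195/118152) = 2860 m/s

2860 m/s


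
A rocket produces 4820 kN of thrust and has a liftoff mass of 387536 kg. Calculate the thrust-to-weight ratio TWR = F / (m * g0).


TWR = 4820000 / (387536 * 9.81) = 1.27

1.27


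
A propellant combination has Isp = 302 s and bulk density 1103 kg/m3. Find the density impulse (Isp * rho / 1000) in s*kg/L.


rho*Isp = 302 * 1103 / 1000 = 333 s*kg/L

333 s*kg/L


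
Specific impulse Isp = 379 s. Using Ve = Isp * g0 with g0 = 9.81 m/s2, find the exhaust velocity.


Ve = Isp * g0 = 379 * 9.81 = 3718.0 m/s

3718.0 m/s


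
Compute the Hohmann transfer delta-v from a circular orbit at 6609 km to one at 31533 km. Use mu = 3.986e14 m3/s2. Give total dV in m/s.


V1 = sqrt(mu/r1) = 7766.06 m/s
dV1 = V1*(sqrt(2*r2/(r1+r2)) - 1) = 2220.06 m/s
V2 = sqrt(mu/r2) = 3555.38 m/s
dV2 = V2*(1 - sqrt(2*r1/(r1+r2))) = 1462.39 m/s
Total dV = 3682 m/s

3682 m/s


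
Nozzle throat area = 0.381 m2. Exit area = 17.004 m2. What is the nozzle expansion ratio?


AR = 17.004 / 0.381 = 44.6

44.6


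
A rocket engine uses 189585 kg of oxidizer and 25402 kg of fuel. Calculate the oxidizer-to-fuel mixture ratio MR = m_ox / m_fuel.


MR = 189585 / 25402 = 7.46

7.46


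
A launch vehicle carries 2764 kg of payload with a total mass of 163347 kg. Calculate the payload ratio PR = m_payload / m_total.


PR = 2764 / 163347 = 0.0169

0.0169


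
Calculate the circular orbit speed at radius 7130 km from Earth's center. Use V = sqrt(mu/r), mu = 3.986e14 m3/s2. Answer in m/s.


V = sqrt(3.986e14 / 7130000) = 7477 m/s

7477 m/s


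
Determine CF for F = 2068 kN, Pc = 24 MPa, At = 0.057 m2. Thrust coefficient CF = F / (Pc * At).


CF = 2068000 / (24e6 * 0.057) = 1.51

1.51


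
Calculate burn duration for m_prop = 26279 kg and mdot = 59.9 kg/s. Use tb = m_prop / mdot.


tb = 26279 / 59.9 = 438.7 s

438.7 s


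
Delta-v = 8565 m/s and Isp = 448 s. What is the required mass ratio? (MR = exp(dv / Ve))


Ve = 448 * 9.81 = 4394.88 m/s
MR = exp(8565 / 4394.88) = 7.021

7.021


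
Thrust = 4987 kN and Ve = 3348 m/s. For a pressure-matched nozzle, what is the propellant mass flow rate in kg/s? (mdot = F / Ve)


mdot = F / Ve = 4987000 / 3348 = 1489.5 kg/s

1489.5 kg/s


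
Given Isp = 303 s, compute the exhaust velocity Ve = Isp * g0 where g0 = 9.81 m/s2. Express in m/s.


Ve = Isp * g0 = 303 * 9.81 = 2972.4 m/s

2972.4 m/s


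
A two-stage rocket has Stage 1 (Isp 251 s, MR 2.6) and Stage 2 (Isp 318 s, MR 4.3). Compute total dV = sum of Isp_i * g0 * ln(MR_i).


dV1 = 251 * 9.81 * ln(2.6) = 2352.8 m/s
dV2 = 318 * 9.81 * ln(4.3) = 4550.3 m/s
Total dV = 2352.8 + 4550.3 = 6903.1 m/s ~ 6903 m/s

6903 m/s


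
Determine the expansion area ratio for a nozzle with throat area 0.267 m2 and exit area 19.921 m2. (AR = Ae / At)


AR = 19.921 / 0.267 = 74.6

74.6


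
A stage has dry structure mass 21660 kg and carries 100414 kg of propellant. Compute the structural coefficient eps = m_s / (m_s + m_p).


eps = 21660 / (21660 + 100414) = 0.1774

0.1774


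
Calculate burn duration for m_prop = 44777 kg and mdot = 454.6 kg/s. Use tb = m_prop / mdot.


tb = 44777 / 454.6 = 98.5 s

98.5 s


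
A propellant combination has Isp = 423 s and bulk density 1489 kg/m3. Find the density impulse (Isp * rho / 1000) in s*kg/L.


rho*Isp = 423 * 1489 / 1000 = 630 s*kg/L

630 s*kg/L


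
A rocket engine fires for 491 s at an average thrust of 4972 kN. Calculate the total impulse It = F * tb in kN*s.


It = 4972 * 491 = 2441252 kN*s

2441252 kN*s


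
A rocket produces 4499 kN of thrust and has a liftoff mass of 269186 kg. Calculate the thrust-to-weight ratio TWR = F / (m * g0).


TWR = 4499000 / (269186 * 9.81) = 1.7

1.7


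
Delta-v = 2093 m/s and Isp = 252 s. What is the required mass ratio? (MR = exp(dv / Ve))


Ve = 252 * 9.81 = 2472.12 m/s
MR = exp(2093 / 2472.12) = 2.332

2.332


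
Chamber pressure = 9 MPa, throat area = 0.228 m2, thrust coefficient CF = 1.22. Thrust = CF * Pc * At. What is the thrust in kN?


F = 1.22 * 9e6 * 0.228 = 2.5034e+06 N = 2503.4 kN

2503.4 kN


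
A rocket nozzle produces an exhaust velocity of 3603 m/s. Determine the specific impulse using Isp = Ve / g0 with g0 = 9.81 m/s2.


Isp = Ve / g0 = 3603 / 9.81 = 367.3 s

367.3 s


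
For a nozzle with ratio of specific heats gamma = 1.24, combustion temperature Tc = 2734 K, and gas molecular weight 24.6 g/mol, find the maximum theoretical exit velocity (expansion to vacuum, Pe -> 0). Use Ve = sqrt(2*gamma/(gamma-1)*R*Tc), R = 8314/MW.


R = 8314 / 24.6 = 337.97 J/(kg.K)
Ve = sqrt(2 * 1.24 / (1.24 - 1) * 337.97 * 2734) = 3090 m/s

3090 m/s


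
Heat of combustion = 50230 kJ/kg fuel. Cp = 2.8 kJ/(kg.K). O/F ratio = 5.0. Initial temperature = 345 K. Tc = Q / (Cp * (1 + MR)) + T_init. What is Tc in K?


Tc = 50230 / (2.8 * (1 + 5.0)) + 345 = 3335 K

3335 K


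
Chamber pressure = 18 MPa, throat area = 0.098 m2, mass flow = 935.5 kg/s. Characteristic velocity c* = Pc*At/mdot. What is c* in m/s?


c* = 18e6 * 0.098 / 935.5 = 1886 m/s

1886 m/s


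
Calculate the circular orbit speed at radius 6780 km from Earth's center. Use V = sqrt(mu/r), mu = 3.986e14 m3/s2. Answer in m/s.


V = sqrt(3.986e14 / 6780000) = 7668 m/s

7668 m/s


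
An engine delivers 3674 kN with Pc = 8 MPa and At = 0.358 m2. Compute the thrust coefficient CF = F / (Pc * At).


CF = 3674000 / (8e6 * 0.358) = 1.28

1.28


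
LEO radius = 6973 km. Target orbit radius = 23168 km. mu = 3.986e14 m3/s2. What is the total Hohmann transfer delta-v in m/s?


V1 = sqrt(mu/r1) = 7560.64 m/s
dV1 = V1*(sqrt(2*r2/(r1+r2)) - 1) = 1813.66 m/s
V2 = sqrt(mu/r2) = 4147.86 m/s
dV2 = V2*(1 - sqrt(2*r1/(r1+r2))) = 1326.43 m/s
Total dV = 3140 m/s

3140 m/s


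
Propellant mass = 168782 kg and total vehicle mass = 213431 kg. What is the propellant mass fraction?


PMF = 168782 / 213431 = 0.791

0.791


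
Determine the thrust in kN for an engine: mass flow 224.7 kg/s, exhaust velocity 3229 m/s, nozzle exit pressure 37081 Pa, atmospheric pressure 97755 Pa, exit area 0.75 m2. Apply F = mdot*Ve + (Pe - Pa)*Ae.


F = 224.7 * 3229 + (37081 - 97755) * 0.75 = 680051.0 N = 680.1 kN

680.1 kN


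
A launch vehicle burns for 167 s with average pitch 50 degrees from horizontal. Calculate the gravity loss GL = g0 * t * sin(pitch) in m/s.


GL = 9.81 * 167 * sin(50 deg) = 1255 m/s

1255 m/s


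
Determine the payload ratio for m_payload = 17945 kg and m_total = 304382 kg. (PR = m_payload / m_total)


PR = 17945 / 304382 = 0.059

0.059


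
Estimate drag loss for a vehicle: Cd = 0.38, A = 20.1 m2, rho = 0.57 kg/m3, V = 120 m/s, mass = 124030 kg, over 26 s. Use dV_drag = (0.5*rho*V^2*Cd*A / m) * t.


D = 0.5 * 0.57 * 120^2 * 0.38 * 20.1 = 31346.35 N
a = 31346.35 / 124030 = 0.2527 m/s2
dV = 0.2527 * 26 = 6.6 m/s

6.6 m/s


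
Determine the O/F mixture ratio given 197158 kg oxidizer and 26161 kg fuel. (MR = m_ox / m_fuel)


MR = 197158 / 26161 = 7.54

7.54


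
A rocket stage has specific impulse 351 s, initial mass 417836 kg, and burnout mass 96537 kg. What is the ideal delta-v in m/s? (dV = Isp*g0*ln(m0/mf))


Ve = 351 * 9.81 = 3443.31 m/s
dV = 3443.31 * ln(417836/96537) = 5045 m/s

5045 m/s


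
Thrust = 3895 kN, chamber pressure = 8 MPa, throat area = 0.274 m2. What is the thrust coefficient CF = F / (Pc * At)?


CF = 3895000 / (8e6 * 0.274) = 1.78

1.78


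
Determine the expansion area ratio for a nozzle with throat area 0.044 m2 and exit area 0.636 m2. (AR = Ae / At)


AR = 0.636 / 0.044 = 14.5

14.5


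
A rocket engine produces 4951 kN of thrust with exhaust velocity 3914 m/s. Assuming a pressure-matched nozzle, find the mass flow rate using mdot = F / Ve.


mdot = F / Ve = 4951000 / 3914 = 1264.9 kg/s

1264.9 kg/s


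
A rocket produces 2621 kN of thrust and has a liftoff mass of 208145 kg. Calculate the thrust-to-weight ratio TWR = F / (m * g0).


TWR = 2621000 / (208145 * 9.81) = 1.28

1.28


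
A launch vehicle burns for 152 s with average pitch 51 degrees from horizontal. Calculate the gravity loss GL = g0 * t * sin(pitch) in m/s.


GL = 9.81 * 152 * sin(51 deg) = 1159 m/s

1159 m/s


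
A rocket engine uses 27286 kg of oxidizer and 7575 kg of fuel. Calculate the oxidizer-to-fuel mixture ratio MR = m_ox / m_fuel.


MR = 27286 / 7575 = 3.6

3.6


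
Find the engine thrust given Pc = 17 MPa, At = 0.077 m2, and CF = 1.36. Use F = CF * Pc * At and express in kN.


F = 1.36 * 17e6 * 0.077 = 1.7802e+06 N = 1780.2 kN

1780.2 kN


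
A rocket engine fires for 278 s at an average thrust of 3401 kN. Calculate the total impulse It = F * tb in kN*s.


It = 3401 * 278 = 945478 kN*s

945478 kN*s


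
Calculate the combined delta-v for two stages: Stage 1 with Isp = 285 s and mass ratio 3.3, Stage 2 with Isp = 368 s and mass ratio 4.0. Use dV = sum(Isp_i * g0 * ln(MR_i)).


dV1 = 285 * 9.81 * ln(3.3) = 3338.0 m/s
dV2 = 368 * 9.81 * ln(4.0) = 5004.6 m/s
Total dV = 3338.0 + 5004.6 = 8342.6 m/s ~ 8343 m/s

8343 m/s


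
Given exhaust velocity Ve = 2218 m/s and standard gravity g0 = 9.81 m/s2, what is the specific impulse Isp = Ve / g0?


Isp = Ve / g0 = 2218 / 9.81 = 226.1 s

226.1 s


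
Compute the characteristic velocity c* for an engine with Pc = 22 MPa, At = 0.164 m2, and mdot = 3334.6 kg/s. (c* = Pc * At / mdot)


c* = 22e6 * 0.164 / 3334.6 = 1082 m/s

1082 m/s


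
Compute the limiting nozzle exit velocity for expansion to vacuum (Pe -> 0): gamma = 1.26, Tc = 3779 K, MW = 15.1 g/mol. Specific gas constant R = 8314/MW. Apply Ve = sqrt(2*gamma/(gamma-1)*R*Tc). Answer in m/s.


R = 8314 / 15.1 = 550.6 J/(kg.K)
Ve = sqrt(2 * 1.26 / (1.26 - 1) * 550.6 * 3779) = 4491 m/s

4491 m/s


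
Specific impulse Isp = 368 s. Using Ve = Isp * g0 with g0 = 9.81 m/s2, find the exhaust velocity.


Ve = Isp * g0 = 368 * 9.81 = 3610.1 m/s

3610.1 m/s


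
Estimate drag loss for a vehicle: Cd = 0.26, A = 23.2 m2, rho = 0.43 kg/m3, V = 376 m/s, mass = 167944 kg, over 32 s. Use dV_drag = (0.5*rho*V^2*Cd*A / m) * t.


D = 0.5 * 0.43 * 376^2 * 0.26 * 23.2 = 183347.71 N
a = 183347.71 / 167944 = 1.0917 m/s2
dV = 1.0917 * 32 = 34.9 m/s

34.9 m/s


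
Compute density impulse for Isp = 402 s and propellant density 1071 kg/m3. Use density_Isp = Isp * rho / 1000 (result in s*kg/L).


rho*Isp = 402 * 1071 / 1000 = 431 s*kg/L

431 s*kg/L


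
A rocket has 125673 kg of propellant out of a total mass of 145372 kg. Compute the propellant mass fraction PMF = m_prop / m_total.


PMF = 125673 / 145372 = 0.864

0.864


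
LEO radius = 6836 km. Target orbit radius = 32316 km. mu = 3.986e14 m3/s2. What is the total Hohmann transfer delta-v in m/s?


V1 = sqrt(mu/r1) = 7636.03 m/s
dV1 = V1*(sqrt(2*r2/(r1+r2)) - 1) = 2175.0 m/s
V2 = sqrt(mu/r2) = 3512.04 m/s
dV2 = V2*(1 - sqrt(2*r1/(r1+r2))) = 1436.66 m/s
Total dV = 3612 m/s

3612 m/s


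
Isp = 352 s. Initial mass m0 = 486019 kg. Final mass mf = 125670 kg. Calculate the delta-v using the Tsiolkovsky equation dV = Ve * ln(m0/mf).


Ve = 352 * 9.81 = 3453.12 m/s
dV = 3453.12 * ln(486019/125670) = 4671 m/s

4671 m/s


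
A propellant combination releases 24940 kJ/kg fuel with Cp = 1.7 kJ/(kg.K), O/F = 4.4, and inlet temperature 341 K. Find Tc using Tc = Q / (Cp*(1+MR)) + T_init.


Tc = 24940 / (1.7 * (1 + 4.4)) + 341 = 3058 K

3058 K


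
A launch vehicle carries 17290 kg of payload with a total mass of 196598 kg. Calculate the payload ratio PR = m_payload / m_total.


PR = 17290 / 196598 = 0.0879

0.0879


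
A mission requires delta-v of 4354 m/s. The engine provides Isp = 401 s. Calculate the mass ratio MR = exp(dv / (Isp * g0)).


Ve = 401 * 9.81 = 3933.81 m/s
MR = exp(4354 / 3933.81) = 3.025

3.025


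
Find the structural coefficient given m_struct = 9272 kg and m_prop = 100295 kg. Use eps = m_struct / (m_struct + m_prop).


eps = 9272 / (9272 + 100295) = 0.0846

0.0846


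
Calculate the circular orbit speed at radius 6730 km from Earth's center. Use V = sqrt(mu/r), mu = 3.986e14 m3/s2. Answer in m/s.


V = sqrt(3.986e14 / 6730000) = 7696 m/s

7696 m/s


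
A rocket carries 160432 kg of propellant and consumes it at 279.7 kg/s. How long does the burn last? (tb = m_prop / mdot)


tb = 160432 / 279.7 = 573.6 s

573.6 s


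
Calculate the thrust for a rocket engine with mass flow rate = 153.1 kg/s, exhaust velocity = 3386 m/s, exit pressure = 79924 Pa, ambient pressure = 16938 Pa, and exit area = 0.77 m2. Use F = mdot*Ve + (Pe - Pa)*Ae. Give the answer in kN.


F = 153.1 * 3386 + (79924 - 16938) * 0.77 = 566896.0 N = 566.9 kN

566.9 kN


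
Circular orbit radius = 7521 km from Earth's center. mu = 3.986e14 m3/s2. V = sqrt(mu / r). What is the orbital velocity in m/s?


V = sqrt(3.986e14 / 7521000) = 7280 m/s

7280 m/s


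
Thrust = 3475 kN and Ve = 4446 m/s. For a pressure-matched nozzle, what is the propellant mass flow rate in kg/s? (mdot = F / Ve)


mdot = F / Ve = 3475000 / 4446 = 781.6 kg/s

781.6 kg/s


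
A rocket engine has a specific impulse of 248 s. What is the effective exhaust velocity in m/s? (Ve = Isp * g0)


Ve = Isp * g0 = 248 * 9.81 = 2432.9 m/s

2432.9 m/s


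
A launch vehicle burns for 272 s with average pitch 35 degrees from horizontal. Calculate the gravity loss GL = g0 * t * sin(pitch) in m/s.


GL = 9.81 * 272 * sin(35 deg) = 1530 m/s

1530 m/s


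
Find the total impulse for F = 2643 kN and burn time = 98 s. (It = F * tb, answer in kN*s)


It = 2643 * 98 = 259014 kN*s

259014 kN*s


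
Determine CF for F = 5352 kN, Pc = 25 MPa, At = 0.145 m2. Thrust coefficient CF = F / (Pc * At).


CF = 5352000 / (25e6 * 0.145) = 1.48

1.48


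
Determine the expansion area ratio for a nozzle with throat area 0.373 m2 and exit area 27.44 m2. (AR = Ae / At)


AR = 27.44 / 0.373 = 73.6

73.6


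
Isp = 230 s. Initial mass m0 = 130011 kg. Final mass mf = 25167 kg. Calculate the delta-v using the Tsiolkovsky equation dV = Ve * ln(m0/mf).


Ve = 230 * 9.81 = 2256.3 m/s
dV = 2256.3 * ln(130011/25167) = 3705 m/s

3705 m/s


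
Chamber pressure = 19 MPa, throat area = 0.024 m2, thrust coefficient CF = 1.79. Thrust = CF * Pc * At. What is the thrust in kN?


F = 1.79 * 19e6 * 0.024 = 816240.0 N = 816.2 kN

816.2 kN


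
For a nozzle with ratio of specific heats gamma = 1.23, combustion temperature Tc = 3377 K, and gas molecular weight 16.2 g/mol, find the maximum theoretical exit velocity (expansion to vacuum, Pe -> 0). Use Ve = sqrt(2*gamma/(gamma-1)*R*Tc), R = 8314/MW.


R = 8314 / 16.2 = 513.21 J/(kg.K)
Ve = sqrt(2 * 1.23 / (1.23 - 1) * 513.21 * 3377) = 4305 m/s

4305 m/s


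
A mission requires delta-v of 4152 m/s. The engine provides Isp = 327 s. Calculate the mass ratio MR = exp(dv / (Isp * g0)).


Ve = 327 * 9.81 = 3207.87 m/s
MR = exp(4152 / 3207.87) = 3.649

3.649


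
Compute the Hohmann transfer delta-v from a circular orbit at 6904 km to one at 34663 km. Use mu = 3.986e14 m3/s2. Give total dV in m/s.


V1 = sqrt(mu/r1) = 7598.33 m/s
dV1 = V1*(sqrt(2*r2/(r1+r2)) - 1) = 2214.45 m/s
V2 = sqrt(mu/r2) = 3391.06 m/s
dV2 = V2*(1 - sqrt(2*r1/(r1+r2))) = 1436.6 m/s
Total dV = 3651 m/s

3651 m/s


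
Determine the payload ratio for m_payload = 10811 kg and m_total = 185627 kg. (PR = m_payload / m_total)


PR = 10811 / 185627 = 0.0582

0.0582


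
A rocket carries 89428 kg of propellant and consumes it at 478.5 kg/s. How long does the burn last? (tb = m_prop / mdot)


tb = 89428 / 478.5 = 186.9 s

186.9 s


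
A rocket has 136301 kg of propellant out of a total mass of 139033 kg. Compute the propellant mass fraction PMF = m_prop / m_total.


PMF = 136301 / 139033 = 0.98

0.98


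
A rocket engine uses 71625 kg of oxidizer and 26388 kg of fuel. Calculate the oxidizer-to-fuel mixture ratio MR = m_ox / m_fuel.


MR = 71625 / 26388 = 2.71

2.71


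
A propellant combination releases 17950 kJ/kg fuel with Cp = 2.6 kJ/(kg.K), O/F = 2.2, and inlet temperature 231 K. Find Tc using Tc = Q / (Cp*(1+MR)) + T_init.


Tc = 17950 / (2.6 * (1 + 2.2)) + 231 = 2388 K

2388 K


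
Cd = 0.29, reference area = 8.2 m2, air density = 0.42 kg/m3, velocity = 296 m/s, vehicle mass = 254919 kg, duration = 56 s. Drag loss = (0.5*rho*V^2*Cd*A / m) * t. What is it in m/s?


D = 0.5 * 0.42 * 296^2 * 0.29 * 8.2 = 43753.68 N
a = 43753.68 / 254919 = 0.1716 m/s2
dV = 0.1716 * 56 = 9.6 m/s

9.6 m/s


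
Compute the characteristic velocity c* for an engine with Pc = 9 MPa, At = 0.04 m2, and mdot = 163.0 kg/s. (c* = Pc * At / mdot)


c* = 9e6 * 0.04 / 163.0 = 2209 m/s

2209 m/s


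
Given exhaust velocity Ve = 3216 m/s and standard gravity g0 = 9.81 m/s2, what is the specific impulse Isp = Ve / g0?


Isp = Ve / g0 = 3216 / 9.81 = 327.8 s

327.8 s


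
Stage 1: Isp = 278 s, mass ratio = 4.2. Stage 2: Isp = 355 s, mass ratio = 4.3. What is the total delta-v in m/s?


dV1 = 278 * 9.81 * ln(4.2) = 3913.7 m/s
dV2 = 355 * 9.81 * ln(4.3) = 5079.7 m/s
Total dV = 3913.7 + 5079.7 = 8993.4 m/s ~ 8993 m/s

8993 m/s


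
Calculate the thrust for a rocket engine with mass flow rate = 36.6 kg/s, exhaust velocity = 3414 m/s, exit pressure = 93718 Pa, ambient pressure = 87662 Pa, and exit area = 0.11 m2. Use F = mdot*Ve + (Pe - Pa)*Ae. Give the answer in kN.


F = 36.6 * 3414 + (93718 - 87662) * 0.11 = 125619.0 N = 125.6 kN

125.6 kN


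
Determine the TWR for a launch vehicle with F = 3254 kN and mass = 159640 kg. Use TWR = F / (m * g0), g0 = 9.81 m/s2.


TWR = 3254000 / (159640 * 9.81) = 2.08

2.08


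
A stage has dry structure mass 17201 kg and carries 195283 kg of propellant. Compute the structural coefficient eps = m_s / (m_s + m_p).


eps = 17201 / (17201 + 195283) = 0.081

0.081


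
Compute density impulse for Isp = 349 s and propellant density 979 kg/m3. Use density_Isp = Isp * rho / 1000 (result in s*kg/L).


rho*Isp = 349 * 979 / 1000 = 342 s*kg/L

342 s*kg/L


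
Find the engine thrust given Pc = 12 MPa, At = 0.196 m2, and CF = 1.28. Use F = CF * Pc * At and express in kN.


F = 1.28 * 12e6 * 0.196 = 3.0106e+06 N = 3010.6 kN

3010.6 kN


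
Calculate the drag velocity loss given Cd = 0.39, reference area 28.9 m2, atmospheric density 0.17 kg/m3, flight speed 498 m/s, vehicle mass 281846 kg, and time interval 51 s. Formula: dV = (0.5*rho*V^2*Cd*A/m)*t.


D = 0.5 * 0.17 * 498^2 * 0.39 * 28.9 = 237596.51 N
a = 237596.51 / 281846 = 0.843 m/s2
dV = 0.843 * 51 = 43.0 m/s

43.0 m/s


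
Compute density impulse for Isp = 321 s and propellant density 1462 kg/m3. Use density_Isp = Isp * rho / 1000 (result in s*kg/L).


rho*Isp = 321 * 1462 / 1000 = 469 s*kg/L

469 s*kg/L


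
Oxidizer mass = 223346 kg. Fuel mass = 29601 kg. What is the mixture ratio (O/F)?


MR = 223346 / 29601 = 7.55

7.55


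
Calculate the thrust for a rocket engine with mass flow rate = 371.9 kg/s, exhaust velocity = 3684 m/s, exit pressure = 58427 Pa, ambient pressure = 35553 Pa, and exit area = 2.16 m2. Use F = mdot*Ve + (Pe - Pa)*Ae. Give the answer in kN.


F = 371.9 * 3684 + (58427 - 35553) * 2.16 = 1.4195e+06 N = 1419.5 kN

1419.5 kN


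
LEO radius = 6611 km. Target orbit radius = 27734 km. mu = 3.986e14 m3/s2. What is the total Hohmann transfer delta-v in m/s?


V1 = sqrt(mu/r1) = 7764.89 m/s
dV1 = V1*(sqrt(2*r2/(r1+r2)) - 1) = 2103.01 m/s
V2 = sqrt(mu/r2) = 3791.08 m/s
dV2 = V2*(1 - sqrt(2*r1/(r1+r2))) = 1438.85 m/s
Total dV = 3542 m/s

3542 m/s


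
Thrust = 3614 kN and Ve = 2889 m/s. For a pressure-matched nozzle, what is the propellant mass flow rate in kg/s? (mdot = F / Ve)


mdot = F / Ve = 3614000 / 2889 = 1251.0 kg/s

1251.0 kg/s


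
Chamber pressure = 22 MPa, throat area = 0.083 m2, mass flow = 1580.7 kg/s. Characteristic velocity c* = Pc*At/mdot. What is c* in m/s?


c* = 22e6 * 0.083 / 1580.7 = 1155 m/s

1155 m/s


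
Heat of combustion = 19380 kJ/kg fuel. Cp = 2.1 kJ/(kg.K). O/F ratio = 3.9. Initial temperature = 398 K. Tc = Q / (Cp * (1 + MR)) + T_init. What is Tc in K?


Tc = 19380 / (2.1 * (1 + 3.9)) + 398 = 2281 K

2281 K


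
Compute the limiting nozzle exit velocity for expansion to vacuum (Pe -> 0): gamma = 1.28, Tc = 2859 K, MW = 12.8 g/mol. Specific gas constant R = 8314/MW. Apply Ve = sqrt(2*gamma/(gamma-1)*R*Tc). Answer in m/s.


R = 8314 / 12.8 = 649.53 J/(kg.K)
Ve = sqrt(2 * 1.28 / (1.28 - 1) * 649.53 * 2859) = 4120 m/s

4120 m/s


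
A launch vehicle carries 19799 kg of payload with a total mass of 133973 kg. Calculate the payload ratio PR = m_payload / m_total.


PR = 19799 / 133973 = 0.1478

0.1478


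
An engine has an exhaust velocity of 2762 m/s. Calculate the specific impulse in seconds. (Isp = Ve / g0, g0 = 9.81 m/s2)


Isp = Ve / g0 = 2762 / 9.81 = 281.5 s

281.5 s


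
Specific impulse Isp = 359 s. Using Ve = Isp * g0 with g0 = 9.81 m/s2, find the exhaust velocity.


Ve = Isp * g0 = 359 * 9.81 = 3521.8 m/s

3521.8 m/s


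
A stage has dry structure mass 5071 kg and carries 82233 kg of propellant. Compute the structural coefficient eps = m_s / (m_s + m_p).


eps = 5071 / (5071 + 82233) = 0.0581

0.0581


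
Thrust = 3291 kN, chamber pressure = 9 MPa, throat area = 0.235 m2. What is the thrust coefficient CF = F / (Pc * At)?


CF = 3291000 / (9e6 * 0.235) = 1.56

1.56


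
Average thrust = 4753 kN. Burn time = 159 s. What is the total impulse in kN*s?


It = 4753 * 159 = 755727 kN*s

755727 kN*s


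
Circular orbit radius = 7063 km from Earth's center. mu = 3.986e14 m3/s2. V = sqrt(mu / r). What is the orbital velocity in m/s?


V = sqrt(3.986e14 / 7063000) = 7512 m/s

7512 m/s


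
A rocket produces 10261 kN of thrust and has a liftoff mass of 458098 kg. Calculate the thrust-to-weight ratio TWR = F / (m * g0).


TWR = 10261000 / (458098 * 9.81) = 2.28

2.28


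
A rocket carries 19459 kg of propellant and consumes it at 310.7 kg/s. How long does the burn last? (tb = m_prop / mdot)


tb = 19459 / 310.7 = 62.6 s

62.6 s


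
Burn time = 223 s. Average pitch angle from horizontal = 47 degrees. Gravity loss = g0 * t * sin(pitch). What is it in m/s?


GL = 9.81 * 223 * sin(47 deg) = 1600 m/s

1600 m/s


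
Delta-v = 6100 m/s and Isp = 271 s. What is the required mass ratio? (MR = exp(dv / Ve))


Ve = 271 * 9.81 = 2658.51 m/s
MR = exp(6100 / 2658.51) = 9.92

9.92


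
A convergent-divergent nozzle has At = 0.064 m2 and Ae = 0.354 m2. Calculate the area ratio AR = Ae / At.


AR = 0.354 / 0.064 = 5.5

5.5


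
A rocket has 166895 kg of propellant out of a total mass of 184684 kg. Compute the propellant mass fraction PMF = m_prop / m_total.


PMF = 166895 / 184684 = 0.904

0.904


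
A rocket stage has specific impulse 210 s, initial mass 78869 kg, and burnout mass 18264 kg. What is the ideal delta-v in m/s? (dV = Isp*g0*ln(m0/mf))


Ve = 210 * 9.81 = 2060.1 m/s
dV = 2060.1 * ln(78869/18264) = 3014 m/s

3014 m/s


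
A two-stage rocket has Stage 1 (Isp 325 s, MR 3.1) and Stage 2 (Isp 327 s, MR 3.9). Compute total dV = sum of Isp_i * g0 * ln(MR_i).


dV1 = 325 * 9.81 * ln(3.1) = 3607.2 m/s
dV2 = 327 * 9.81 * ln(3.9) = 4365.8 m/s
Total dV = 3607.2 + 4365.8 = 7973.0 m/s ~ 7973 m/s

7973 m/s


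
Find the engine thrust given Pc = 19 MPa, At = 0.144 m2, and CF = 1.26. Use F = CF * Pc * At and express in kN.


F = 1.26 * 19e6 * 0.144 = 3.4474e+06 N = 3447.4 kN

3447.4 kN


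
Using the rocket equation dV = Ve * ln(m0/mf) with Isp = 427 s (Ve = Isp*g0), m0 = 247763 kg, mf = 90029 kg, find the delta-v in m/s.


Ve = 427 * 9.81 = 4188.87 m/s
dV = 4188.87 * ln(247763/90029) = 4241 m/s

4241 m/s


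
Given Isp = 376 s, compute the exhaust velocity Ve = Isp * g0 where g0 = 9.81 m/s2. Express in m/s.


Ve = Isp * g0 = 376 * 9.81 = 3688.6 m/s

3688.6 m/s


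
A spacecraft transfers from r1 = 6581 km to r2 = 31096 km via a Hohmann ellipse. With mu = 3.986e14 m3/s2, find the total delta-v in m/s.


V1 = sqrt(mu/r1) = 7782.56 m/s
dV1 = V1*(sqrt(2*r2/(r1+r2)) - 1) = 2216.33 m/s
V2 = sqrt(mu/r2) = 3580.27 m/s
dV2 = V2*(1 - sqrt(2*r1/(r1+r2))) = 1464.16 m/s
Total dV = 3680 m/s

3680 m/s


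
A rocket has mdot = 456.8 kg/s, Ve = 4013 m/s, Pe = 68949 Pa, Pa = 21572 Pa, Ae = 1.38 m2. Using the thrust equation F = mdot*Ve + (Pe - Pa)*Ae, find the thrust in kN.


F = 456.8 * 4013 + (68949 - 21572) * 1.38 = 1.8985e+06 N = 1898.5 kN

1898.5 kN


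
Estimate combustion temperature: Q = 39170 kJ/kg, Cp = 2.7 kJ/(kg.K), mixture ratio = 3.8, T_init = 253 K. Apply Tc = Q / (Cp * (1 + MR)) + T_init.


Tc = 39170 / (2.7 * (1 + 3.8)) + 253 = 3275 K

3275 K


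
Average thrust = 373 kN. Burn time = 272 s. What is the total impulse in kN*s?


It = 373 * 272 = 101456 kN*s

101456 kN*s


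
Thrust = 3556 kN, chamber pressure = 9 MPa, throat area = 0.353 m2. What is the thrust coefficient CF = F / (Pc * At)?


CF = 3556000 / (9e6 * 0.353) = 1.12

1.12


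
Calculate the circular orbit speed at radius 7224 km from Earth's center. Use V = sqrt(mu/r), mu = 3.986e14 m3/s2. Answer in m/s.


V = sqrt(3.986e14 / 7224000) = 7428 m/s

7428 m/s


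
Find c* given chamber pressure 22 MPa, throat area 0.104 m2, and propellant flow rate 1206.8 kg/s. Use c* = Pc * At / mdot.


c* = 22e6 * 0.104 / 1206.8 = 1896 m/s

1896 m/s


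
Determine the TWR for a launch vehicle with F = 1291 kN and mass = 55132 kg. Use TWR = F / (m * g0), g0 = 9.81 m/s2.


TWR = 1291000 / (55132 * 9.81) = 2.39

2.39


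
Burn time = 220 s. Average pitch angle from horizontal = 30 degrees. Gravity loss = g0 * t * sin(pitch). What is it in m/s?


GL = 9.81 * 220 * sin(30 deg) = 1079 m/s

1079 m/s


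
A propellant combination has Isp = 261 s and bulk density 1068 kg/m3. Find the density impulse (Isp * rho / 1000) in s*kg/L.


rho*Isp = 261 * 1068 / 1000 = 279 s*kg/L

279 s*kg/L


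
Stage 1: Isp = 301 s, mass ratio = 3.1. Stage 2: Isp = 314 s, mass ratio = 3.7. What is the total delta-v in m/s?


dV1 = 301 * 9.81 * ln(3.1) = 3340.8 m/s
dV2 = 314 * 9.81 * ln(3.7) = 4030.1 m/s
Total dV = 3340.8 + 4030.1 = 7370.9 m/s ~ 7371 m/s

7371 m/s


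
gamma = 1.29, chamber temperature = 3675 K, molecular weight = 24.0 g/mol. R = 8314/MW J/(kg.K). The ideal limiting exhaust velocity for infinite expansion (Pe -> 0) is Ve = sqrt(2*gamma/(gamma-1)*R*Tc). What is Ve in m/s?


R = 8314 / 24.0 = 346.42 J/(kg.K)
Ve = sqrt(2 * 1.29 / (1.29 - 1) * 346.42 * 3675) = 3365 m/s

3365 m/s


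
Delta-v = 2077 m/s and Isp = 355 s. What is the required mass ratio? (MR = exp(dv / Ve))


Ve = 355 * 9.81 = 3482.55 m/s
MR = exp(2077 / 3482.55) = 1.816

1.816


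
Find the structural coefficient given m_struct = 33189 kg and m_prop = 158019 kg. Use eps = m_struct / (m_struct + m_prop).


eps = 33189 / (33189 + 158019) = 0.1736

0.1736


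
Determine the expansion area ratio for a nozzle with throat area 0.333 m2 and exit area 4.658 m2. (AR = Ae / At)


AR = 4.658 / 0.333 = 14.0

14.0
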